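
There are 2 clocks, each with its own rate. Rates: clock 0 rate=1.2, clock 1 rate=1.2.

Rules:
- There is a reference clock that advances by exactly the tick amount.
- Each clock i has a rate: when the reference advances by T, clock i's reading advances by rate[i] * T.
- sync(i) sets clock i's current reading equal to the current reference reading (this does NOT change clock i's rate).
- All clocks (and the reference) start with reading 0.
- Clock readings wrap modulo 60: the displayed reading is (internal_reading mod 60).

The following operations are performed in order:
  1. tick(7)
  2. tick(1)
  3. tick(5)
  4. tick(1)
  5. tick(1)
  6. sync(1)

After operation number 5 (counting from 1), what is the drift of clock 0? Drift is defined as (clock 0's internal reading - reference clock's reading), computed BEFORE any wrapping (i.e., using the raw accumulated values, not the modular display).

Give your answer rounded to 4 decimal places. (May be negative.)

After op 1 tick(7): ref=7.0000 raw=[8.4000 8.4000]
After op 2 tick(1): ref=8.0000 raw=[9.6000 9.6000]
After op 3 tick(5): ref=13.0000 raw=[15.6000 15.6000]
After op 4 tick(1): ref=14.0000 raw=[16.8000 16.8000]
After op 5 tick(1): ref=15.0000 raw=[18.0000 18.0000]
Drift of clock 0 after op 5: 18.0000 - 15.0000 = 3.0000

Answer: 3.0000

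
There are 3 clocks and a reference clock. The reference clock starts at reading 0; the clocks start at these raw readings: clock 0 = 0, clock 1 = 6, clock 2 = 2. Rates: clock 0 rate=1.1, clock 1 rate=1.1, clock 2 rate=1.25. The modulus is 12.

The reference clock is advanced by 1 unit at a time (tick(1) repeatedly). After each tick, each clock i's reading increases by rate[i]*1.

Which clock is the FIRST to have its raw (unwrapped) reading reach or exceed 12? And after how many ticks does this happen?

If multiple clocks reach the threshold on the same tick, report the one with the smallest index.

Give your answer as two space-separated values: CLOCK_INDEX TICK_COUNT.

Answer: 1 6

Derivation:
clock 0: start=0, rate=1.1, needs 12-0 = 12; ticks = ceil(12/1.1) = ceil(10.9091) = 11; reading at tick 11 = 0 + 1.1*11 = 12.1000
clock 1: start=6, rate=1.1, needs 12-6 = 6; ticks = ceil(6/1.1) = ceil(5.4545) = 6; reading at tick 6 = 6 + 1.1*6 = 12.6000
clock 2: start=2, rate=1.25, needs 12-2 = 10; ticks = ceil(10/1.25) = ceil(8.0000) = 8; reading at tick 8 = 2 + 1.25*8 = 12.0000
Minimum tick count = 6; winners = [1]; smallest index = 1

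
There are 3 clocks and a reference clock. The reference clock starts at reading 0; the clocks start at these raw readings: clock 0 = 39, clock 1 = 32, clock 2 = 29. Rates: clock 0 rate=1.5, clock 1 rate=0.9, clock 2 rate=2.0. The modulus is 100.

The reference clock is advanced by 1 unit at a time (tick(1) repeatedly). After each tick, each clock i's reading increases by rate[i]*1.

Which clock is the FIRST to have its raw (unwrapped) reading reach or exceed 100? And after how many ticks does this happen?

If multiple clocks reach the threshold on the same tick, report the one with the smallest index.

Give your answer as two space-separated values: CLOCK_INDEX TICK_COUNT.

clock 0: start=39, rate=1.5, needs 100-39 = 61; ticks = ceil(61/1.5) = ceil(40.6667) = 41; reading at tick 41 = 39 + 1.5*41 = 100.5000
clock 1: start=32, rate=0.9, needs 100-32 = 68; ticks = ceil(68/0.9) = ceil(75.5556) = 76; reading at tick 76 = 32 + 0.9*76 = 100.4000
clock 2: start=29, rate=2.0, needs 100-29 = 71; ticks = ceil(71/2.0) = ceil(35.5000) = 36; reading at tick 36 = 29 + 2.0*36 = 101.0000
Minimum tick count = 36; winners = [2]; smallest index = 2

Answer: 2 36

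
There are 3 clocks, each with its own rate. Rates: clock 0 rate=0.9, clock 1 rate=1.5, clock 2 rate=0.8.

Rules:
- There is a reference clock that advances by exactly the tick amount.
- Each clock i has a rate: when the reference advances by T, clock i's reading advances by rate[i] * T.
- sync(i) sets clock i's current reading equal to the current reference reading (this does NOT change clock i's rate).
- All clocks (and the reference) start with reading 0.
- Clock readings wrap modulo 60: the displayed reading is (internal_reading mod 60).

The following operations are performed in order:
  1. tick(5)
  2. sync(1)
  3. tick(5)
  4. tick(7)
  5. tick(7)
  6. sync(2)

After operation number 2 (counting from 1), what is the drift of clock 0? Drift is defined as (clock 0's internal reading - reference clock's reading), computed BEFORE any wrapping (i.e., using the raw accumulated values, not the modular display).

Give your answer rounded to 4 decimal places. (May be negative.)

Answer: -0.5000

Derivation:
After op 1 tick(5): ref=5.0000 raw=[4.5000 7.5000 4.0000]
After op 2 sync(1): ref=5.0000 raw=[4.5000 5.0000 4.0000]
Drift of clock 0 after op 2: 4.5000 - 5.0000 = -0.5000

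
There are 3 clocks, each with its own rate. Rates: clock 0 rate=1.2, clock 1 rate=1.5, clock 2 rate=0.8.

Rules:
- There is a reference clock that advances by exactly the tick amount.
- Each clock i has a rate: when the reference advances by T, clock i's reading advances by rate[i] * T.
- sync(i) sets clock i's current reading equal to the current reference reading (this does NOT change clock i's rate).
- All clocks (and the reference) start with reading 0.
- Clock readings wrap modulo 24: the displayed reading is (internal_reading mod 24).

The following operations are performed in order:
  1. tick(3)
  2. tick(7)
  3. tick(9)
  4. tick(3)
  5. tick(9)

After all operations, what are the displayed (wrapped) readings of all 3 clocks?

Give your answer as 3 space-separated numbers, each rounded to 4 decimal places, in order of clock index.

After op 1 tick(3): ref=3.0000 raw=[3.6000 4.5000 2.4000]
After op 2 tick(7): ref=10.0000 raw=[12.0000 15.0000 8.0000]
After op 3 tick(9): ref=19.0000 raw=[22.8000 28.5000 15.2000]
After op 4 tick(3): ref=22.0000 raw=[26.4000 33.0000 17.6000]
After op 5 tick(9): ref=31.0000 raw=[37.2000 46.5000 24.8000]
Wrap final raw readings (mod 24): 37.2000 mod 24 = 13.2000; 46.5000 mod 24 = 22.5000; 24.8000 mod 24 = 0.8000

Answer: 13.2000 22.5000 0.8000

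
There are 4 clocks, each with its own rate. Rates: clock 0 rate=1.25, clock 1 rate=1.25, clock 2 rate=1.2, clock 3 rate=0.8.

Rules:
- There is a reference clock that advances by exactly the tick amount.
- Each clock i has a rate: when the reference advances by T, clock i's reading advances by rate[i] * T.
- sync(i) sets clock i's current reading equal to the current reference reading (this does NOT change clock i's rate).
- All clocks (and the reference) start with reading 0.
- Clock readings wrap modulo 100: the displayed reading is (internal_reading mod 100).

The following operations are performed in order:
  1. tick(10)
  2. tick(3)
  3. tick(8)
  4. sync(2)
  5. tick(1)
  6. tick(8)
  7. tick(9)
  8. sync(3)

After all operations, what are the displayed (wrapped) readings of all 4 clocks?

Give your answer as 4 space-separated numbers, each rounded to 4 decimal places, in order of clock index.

After op 1 tick(10): ref=10.0000 raw=[12.5000 12.5000 12.0000 8.0000]
After op 2 tick(3): ref=13.0000 raw=[16.2500 16.2500 15.6000 10.4000]
After op 3 tick(8): ref=21.0000 raw=[26.2500 26.2500 25.2000 16.8000]
After op 4 sync(2): ref=21.0000 raw=[26.2500 26.2500 21.0000 16.8000]
After op 5 tick(1): ref=22.0000 raw=[27.5000 27.5000 22.2000 17.6000]
After op 6 tick(8): ref=30.0000 raw=[37.5000 37.5000 31.8000 24.0000]
After op 7 tick(9): ref=39.0000 raw=[48.7500 48.7500 42.6000 31.2000]
After op 8 sync(3): ref=39.0000 raw=[48.7500 48.7500 42.6000 39.0000]
Wrap final raw readings (mod 100): 48.7500 mod 100 = 48.7500; 48.7500 mod 100 = 48.7500; 42.6000 mod 100 = 42.6000; 39.0000 mod 100 = 39.0000

Answer: 48.7500 48.7500 42.6000 39.0000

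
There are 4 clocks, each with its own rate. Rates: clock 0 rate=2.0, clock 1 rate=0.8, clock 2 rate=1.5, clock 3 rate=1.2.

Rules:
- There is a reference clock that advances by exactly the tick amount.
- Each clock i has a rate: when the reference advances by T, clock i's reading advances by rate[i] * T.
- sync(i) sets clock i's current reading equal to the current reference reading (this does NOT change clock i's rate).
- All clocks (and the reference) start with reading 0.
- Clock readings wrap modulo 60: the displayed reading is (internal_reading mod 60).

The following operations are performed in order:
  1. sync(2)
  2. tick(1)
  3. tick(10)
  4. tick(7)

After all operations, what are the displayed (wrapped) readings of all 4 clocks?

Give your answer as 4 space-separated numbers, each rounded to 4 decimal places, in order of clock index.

After op 1 sync(2): ref=0.0000 raw=[0.0000 0.0000 0.0000 0.0000]
After op 2 tick(1): ref=1.0000 raw=[2.0000 0.8000 1.5000 1.2000]
After op 3 tick(10): ref=11.0000 raw=[22.0000 8.8000 16.5000 13.2000]
After op 4 tick(7): ref=18.0000 raw=[36.0000 14.4000 27.0000 21.6000]
Wrap final raw readings (mod 60): 36.0000 mod 60 = 36.0000; 14.4000 mod 60 = 14.4000; 27.0000 mod 60 = 27.0000; 21.6000 mod 60 = 21.6000

Answer: 36.0000 14.4000 27.0000 21.6000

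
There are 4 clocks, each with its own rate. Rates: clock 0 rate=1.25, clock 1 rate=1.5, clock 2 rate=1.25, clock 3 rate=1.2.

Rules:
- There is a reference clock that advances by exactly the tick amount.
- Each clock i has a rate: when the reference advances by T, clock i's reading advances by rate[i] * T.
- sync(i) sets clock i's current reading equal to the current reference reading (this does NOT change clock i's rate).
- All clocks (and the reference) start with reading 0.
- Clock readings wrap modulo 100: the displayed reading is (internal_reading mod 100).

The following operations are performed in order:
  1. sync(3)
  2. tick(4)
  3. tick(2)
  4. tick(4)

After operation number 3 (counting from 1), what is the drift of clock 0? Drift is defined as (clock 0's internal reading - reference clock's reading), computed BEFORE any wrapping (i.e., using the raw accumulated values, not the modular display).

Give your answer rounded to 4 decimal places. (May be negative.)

Answer: 1.5000

Derivation:
After op 1 sync(3): ref=0.0000 raw=[0.0000 0.0000 0.0000 0.0000]
After op 2 tick(4): ref=4.0000 raw=[5.0000 6.0000 5.0000 4.8000]
After op 3 tick(2): ref=6.0000 raw=[7.5000 9.0000 7.5000 7.2000]
Drift of clock 0 after op 3: 7.5000 - 6.0000 = 1.5000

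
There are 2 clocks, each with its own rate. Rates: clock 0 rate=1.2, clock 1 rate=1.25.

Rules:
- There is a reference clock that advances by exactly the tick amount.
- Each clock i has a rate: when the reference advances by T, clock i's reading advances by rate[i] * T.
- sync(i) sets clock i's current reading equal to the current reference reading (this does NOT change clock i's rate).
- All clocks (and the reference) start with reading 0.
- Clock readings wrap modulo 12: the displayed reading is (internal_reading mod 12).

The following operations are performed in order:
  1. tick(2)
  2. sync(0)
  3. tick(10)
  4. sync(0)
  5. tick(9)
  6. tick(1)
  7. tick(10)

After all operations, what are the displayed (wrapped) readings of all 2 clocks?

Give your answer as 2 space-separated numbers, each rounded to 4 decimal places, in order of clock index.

Answer: 0.0000 4.0000

Derivation:
After op 1 tick(2): ref=2.0000 raw=[2.4000 2.5000]
After op 2 sync(0): ref=2.0000 raw=[2.0000 2.5000]
After op 3 tick(10): ref=12.0000 raw=[14.0000 15.0000]
After op 4 sync(0): ref=12.0000 raw=[12.0000 15.0000]
After op 5 tick(9): ref=21.0000 raw=[22.8000 26.2500]
After op 6 tick(1): ref=22.0000 raw=[24.0000 27.5000]
After op 7 tick(10): ref=32.0000 raw=[36.0000 40.0000]
Wrap final raw readings (mod 12): 36.0000 mod 12 = 0.0000; 40.0000 mod 12 = 4.0000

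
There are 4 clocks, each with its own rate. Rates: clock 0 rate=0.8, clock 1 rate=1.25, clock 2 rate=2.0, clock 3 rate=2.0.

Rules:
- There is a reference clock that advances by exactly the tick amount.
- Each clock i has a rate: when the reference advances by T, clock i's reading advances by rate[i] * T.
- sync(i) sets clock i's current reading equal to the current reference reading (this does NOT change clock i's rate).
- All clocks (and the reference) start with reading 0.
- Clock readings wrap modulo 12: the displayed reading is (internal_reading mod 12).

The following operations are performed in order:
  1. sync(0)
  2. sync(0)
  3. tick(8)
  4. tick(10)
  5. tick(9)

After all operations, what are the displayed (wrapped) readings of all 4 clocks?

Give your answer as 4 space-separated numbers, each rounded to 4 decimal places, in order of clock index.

Answer: 9.6000 9.7500 6.0000 6.0000

Derivation:
After op 1 sync(0): ref=0.0000 raw=[0.0000 0.0000 0.0000 0.0000]
After op 2 sync(0): ref=0.0000 raw=[0.0000 0.0000 0.0000 0.0000]
After op 3 tick(8): ref=8.0000 raw=[6.4000 10.0000 16.0000 16.0000]
After op 4 tick(10): ref=18.0000 raw=[14.4000 22.5000 36.0000 36.0000]
After op 5 tick(9): ref=27.0000 raw=[21.6000 33.7500 54.0000 54.0000]
Wrap final raw readings (mod 12): 21.6000 mod 12 = 9.6000; 33.7500 mod 12 = 9.7500; 54.0000 mod 12 = 6.0000; 54.0000 mod 12 = 6.0000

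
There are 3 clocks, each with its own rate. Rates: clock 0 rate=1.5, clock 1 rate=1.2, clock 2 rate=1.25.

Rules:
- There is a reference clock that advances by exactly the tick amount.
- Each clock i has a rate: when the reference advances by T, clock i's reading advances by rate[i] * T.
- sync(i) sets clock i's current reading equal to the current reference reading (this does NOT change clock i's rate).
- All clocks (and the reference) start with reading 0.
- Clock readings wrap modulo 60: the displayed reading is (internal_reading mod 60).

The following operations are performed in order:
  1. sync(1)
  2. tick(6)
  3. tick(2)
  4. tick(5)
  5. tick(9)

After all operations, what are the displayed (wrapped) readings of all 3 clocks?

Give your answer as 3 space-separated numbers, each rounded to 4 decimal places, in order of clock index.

After op 1 sync(1): ref=0.0000 raw=[0.0000 0.0000 0.0000]
After op 2 tick(6): ref=6.0000 raw=[9.0000 7.2000 7.5000]
After op 3 tick(2): ref=8.0000 raw=[12.0000 9.6000 10.0000]
After op 4 tick(5): ref=13.0000 raw=[19.5000 15.6000 16.2500]
After op 5 tick(9): ref=22.0000 raw=[33.0000 26.4000 27.5000]
Wrap final raw readings (mod 60): 33.0000 mod 60 = 33.0000; 26.4000 mod 60 = 26.4000; 27.5000 mod 60 = 27.5000

Answer: 33.0000 26.4000 27.5000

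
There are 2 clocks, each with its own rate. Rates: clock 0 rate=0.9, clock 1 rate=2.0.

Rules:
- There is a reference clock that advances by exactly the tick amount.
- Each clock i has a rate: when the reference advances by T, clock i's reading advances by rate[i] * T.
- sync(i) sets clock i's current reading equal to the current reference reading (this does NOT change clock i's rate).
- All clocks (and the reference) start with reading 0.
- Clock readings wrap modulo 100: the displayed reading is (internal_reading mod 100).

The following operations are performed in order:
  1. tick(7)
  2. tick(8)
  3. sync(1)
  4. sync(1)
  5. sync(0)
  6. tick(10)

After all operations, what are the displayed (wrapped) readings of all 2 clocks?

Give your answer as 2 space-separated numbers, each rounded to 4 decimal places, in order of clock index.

Answer: 24.0000 35.0000

Derivation:
After op 1 tick(7): ref=7.0000 raw=[6.3000 14.0000]
After op 2 tick(8): ref=15.0000 raw=[13.5000 30.0000]
After op 3 sync(1): ref=15.0000 raw=[13.5000 15.0000]
After op 4 sync(1): ref=15.0000 raw=[13.5000 15.0000]
After op 5 sync(0): ref=15.0000 raw=[15.0000 15.0000]
After op 6 tick(10): ref=25.0000 raw=[24.0000 35.0000]
Wrap final raw readings (mod 100): 24.0000 mod 100 = 24.0000; 35.0000 mod 100 = 35.0000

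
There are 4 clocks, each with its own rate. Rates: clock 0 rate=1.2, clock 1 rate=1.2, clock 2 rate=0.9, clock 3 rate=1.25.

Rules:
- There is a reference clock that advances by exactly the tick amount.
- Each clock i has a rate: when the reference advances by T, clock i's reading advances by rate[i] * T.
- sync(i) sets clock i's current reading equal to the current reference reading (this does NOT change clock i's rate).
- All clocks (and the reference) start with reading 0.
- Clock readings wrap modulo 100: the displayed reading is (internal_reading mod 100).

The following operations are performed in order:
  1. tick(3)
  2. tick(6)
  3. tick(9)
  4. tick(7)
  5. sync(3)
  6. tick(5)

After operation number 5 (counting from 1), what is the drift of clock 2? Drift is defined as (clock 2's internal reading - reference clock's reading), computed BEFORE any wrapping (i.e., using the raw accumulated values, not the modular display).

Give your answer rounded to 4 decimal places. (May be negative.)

After op 1 tick(3): ref=3.0000 raw=[3.6000 3.6000 2.7000 3.7500]
After op 2 tick(6): ref=9.0000 raw=[10.8000 10.8000 8.1000 11.2500]
After op 3 tick(9): ref=18.0000 raw=[21.6000 21.6000 16.2000 22.5000]
After op 4 tick(7): ref=25.0000 raw=[30.0000 30.0000 22.5000 31.2500]
After op 5 sync(3): ref=25.0000 raw=[30.0000 30.0000 22.5000 25.0000]
Drift of clock 2 after op 5: 22.5000 - 25.0000 = -2.5000

Answer: -2.5000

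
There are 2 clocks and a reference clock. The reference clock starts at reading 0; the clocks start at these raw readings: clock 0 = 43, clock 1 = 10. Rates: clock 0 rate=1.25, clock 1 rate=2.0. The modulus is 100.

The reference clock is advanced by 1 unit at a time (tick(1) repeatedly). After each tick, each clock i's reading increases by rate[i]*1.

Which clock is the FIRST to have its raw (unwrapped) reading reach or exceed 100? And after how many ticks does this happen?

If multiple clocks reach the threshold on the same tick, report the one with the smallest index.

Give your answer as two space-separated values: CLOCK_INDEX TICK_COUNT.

Answer: 1 45

Derivation:
clock 0: start=43, rate=1.25, needs 100-43 = 57; ticks = ceil(57/1.25) = ceil(45.6000) = 46; reading at tick 46 = 43 + 1.25*46 = 100.5000
clock 1: start=10, rate=2.0, needs 100-10 = 90; ticks = ceil(90/2.0) = ceil(45.0000) = 45; reading at tick 45 = 10 + 2.0*45 = 100.0000
Minimum tick count = 45; winners = [1]; smallest index = 1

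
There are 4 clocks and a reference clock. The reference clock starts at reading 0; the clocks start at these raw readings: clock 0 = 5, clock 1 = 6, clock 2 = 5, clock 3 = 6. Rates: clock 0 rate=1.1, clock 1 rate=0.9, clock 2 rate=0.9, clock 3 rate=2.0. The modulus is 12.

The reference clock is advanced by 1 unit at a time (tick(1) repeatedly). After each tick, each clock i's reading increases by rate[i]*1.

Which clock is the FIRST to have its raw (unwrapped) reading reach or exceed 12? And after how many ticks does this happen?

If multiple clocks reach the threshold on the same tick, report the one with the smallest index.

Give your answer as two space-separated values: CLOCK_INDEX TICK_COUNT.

clock 0: start=5, rate=1.1, needs 12-5 = 7; ticks = ceil(7/1.1) = ceil(6.3636) = 7; reading at tick 7 = 5 + 1.1*7 = 12.7000
clock 1: start=6, rate=0.9, needs 12-6 = 6; ticks = ceil(6/0.9) = ceil(6.6667) = 7; reading at tick 7 = 6 + 0.9*7 = 12.3000
clock 2: start=5, rate=0.9, needs 12-5 = 7; ticks = ceil(7/0.9) = ceil(7.7778) = 8; reading at tick 8 = 5 + 0.9*8 = 12.2000
clock 3: start=6, rate=2.0, needs 12-6 = 6; ticks = ceil(6/2.0) = ceil(3.0000) = 3; reading at tick 3 = 6 + 2.0*3 = 12.0000
Minimum tick count = 3; winners = [3]; smallest index = 3

Answer: 3 3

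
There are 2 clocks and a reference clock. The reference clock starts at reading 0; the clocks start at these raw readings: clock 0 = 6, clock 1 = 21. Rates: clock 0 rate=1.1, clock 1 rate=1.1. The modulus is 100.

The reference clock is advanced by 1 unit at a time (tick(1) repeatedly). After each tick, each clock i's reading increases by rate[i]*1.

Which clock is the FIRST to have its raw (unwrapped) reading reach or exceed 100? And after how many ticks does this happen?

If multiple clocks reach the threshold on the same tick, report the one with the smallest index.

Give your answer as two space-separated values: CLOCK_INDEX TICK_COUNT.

Answer: 1 72

Derivation:
clock 0: start=6, rate=1.1, needs 100-6 = 94; ticks = ceil(94/1.1) = ceil(85.4545) = 86; reading at tick 86 = 6 + 1.1*86 = 100.6000
clock 1: start=21, rate=1.1, needs 100-21 = 79; ticks = ceil(79/1.1) = ceil(71.8182) = 72; reading at tick 72 = 21 + 1.1*72 = 100.2000
Minimum tick count = 72; winners = [1]; smallest index = 1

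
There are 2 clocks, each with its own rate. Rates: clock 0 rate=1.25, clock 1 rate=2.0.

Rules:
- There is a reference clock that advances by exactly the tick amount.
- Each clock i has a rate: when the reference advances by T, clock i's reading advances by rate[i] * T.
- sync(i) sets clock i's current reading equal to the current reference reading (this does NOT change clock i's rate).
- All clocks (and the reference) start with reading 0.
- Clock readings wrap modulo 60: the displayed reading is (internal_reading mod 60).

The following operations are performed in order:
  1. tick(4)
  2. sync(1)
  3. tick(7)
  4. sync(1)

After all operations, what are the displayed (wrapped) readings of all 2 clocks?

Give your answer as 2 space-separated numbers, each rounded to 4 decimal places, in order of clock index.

Answer: 13.7500 11.0000

Derivation:
After op 1 tick(4): ref=4.0000 raw=[5.0000 8.0000]
After op 2 sync(1): ref=4.0000 raw=[5.0000 4.0000]
After op 3 tick(7): ref=11.0000 raw=[13.7500 18.0000]
After op 4 sync(1): ref=11.0000 raw=[13.7500 11.0000]
Wrap final raw readings (mod 60): 13.7500 mod 60 = 13.7500; 11.0000 mod 60 = 11.0000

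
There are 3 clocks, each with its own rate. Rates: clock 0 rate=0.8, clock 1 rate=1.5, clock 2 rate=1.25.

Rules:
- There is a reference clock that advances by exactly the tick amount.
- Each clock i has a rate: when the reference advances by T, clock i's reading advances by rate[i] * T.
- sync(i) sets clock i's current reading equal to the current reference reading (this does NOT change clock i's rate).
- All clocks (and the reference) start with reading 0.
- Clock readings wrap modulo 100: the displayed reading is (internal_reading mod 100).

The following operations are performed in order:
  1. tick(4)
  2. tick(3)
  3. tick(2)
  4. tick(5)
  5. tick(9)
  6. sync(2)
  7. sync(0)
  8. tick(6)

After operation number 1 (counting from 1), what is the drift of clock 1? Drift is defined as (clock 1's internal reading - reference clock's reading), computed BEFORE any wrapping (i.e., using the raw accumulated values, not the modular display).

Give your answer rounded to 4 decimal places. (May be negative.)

Answer: 2.0000

Derivation:
After op 1 tick(4): ref=4.0000 raw=[3.2000 6.0000 5.0000]
Drift of clock 1 after op 1: 6.0000 - 4.0000 = 2.0000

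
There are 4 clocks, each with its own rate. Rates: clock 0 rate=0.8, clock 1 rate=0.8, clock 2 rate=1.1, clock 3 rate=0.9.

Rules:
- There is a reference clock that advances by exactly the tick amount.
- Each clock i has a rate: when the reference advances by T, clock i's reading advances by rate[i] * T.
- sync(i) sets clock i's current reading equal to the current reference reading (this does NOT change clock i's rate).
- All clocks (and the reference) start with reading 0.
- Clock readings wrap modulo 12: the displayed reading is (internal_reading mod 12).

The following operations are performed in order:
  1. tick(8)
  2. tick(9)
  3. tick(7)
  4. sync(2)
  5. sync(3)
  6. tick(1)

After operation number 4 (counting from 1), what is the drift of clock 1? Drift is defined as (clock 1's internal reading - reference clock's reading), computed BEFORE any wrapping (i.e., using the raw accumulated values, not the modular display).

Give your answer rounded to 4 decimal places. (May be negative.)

After op 1 tick(8): ref=8.0000 raw=[6.4000 6.4000 8.8000 7.2000]
After op 2 tick(9): ref=17.0000 raw=[13.6000 13.6000 18.7000 15.3000]
After op 3 tick(7): ref=24.0000 raw=[19.2000 19.2000 26.4000 21.6000]
After op 4 sync(2): ref=24.0000 raw=[19.2000 19.2000 24.0000 21.6000]
Drift of clock 1 after op 4: 19.2000 - 24.0000 = -4.8000

Answer: -4.8000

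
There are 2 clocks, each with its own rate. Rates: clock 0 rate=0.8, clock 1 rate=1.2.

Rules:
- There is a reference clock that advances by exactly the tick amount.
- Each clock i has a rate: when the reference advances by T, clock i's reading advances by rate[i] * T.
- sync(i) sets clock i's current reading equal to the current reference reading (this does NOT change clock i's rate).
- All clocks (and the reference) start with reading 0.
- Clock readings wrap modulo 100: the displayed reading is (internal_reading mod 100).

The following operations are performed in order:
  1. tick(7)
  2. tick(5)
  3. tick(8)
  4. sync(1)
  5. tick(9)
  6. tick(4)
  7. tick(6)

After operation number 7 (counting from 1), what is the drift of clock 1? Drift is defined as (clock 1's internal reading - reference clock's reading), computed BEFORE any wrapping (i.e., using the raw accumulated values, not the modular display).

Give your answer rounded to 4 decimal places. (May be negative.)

Answer: 3.8000

Derivation:
After op 1 tick(7): ref=7.0000 raw=[5.6000 8.4000]
After op 2 tick(5): ref=12.0000 raw=[9.6000 14.4000]
After op 3 tick(8): ref=20.0000 raw=[16.0000 24.0000]
After op 4 sync(1): ref=20.0000 raw=[16.0000 20.0000]
After op 5 tick(9): ref=29.0000 raw=[23.2000 30.8000]
After op 6 tick(4): ref=33.0000 raw=[26.4000 35.6000]
After op 7 tick(6): ref=39.0000 raw=[31.2000 42.8000]
Drift of clock 1 after op 7: 42.8000 - 39.0000 = 3.8000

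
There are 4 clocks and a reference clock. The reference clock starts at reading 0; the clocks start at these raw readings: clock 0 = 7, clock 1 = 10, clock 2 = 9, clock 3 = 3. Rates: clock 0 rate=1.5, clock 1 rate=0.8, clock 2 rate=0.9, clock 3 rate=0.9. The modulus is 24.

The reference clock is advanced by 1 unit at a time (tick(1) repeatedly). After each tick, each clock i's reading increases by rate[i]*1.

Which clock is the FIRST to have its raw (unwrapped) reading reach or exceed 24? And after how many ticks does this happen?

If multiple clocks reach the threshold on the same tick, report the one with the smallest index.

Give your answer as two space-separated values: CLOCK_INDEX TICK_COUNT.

Answer: 0 12

Derivation:
clock 0: start=7, rate=1.5, needs 24-7 = 17; ticks = ceil(17/1.5) = ceil(11.3333) = 12; reading at tick 12 = 7 + 1.5*12 = 25.0000
clock 1: start=10, rate=0.8, needs 24-10 = 14; ticks = ceil(14/0.8) = ceil(17.5000) = 18; reading at tick 18 = 10 + 0.8*18 = 24.4000
clock 2: start=9, rate=0.9, needs 24-9 = 15; ticks = ceil(15/0.9) = ceil(16.6667) = 17; reading at tick 17 = 9 + 0.9*17 = 24.3000
clock 3: start=3, rate=0.9, needs 24-3 = 21; ticks = ceil(21/0.9) = ceil(23.3333) = 24; reading at tick 24 = 3 + 0.9*24 = 24.6000
Minimum tick count = 12; winners = [0]; smallest index = 0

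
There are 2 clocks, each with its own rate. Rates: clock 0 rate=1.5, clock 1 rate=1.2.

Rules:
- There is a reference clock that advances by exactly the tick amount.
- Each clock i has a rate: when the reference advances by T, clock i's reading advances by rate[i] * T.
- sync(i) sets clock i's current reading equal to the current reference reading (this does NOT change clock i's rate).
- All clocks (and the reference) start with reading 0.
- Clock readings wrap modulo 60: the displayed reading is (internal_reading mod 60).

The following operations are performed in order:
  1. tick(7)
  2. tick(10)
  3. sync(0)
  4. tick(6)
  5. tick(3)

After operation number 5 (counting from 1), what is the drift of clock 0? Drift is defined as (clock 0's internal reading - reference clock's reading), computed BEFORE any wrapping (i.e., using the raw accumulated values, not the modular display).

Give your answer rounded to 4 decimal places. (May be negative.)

Answer: 4.5000

Derivation:
After op 1 tick(7): ref=7.0000 raw=[10.5000 8.4000]
After op 2 tick(10): ref=17.0000 raw=[25.5000 20.4000]
After op 3 sync(0): ref=17.0000 raw=[17.0000 20.4000]
After op 4 tick(6): ref=23.0000 raw=[26.0000 27.6000]
After op 5 tick(3): ref=26.0000 raw=[30.5000 31.2000]
Drift of clock 0 after op 5: 30.5000 - 26.0000 = 4.5000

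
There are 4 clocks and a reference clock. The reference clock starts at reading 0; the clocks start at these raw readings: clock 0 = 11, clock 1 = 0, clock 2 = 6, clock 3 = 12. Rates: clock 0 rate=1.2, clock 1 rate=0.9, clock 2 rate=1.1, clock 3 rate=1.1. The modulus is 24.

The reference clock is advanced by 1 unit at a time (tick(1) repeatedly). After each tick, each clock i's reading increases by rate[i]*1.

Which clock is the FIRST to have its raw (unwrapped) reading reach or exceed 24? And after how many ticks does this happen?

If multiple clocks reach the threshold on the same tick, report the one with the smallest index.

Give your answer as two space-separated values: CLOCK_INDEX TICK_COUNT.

Answer: 0 11

Derivation:
clock 0: start=11, rate=1.2, needs 24-11 = 13; ticks = ceil(13/1.2) = ceil(10.8333) = 11; reading at tick 11 = 11 + 1.2*11 = 24.2000
clock 1: start=0, rate=0.9, needs 24-0 = 24; ticks = ceil(24/0.9) = ceil(26.6667) = 27; reading at tick 27 = 0 + 0.9*27 = 24.3000
clock 2: start=6, rate=1.1, needs 24-6 = 18; ticks = ceil(18/1.1) = ceil(16.3636) = 17; reading at tick 17 = 6 + 1.1*17 = 24.7000
clock 3: start=12, rate=1.1, needs 24-12 = 12; ticks = ceil(12/1.1) = ceil(10.9091) = 11; reading at tick 11 = 12 + 1.1*11 = 24.1000
Minimum tick count = 11; winners = [0, 3]; smallest index = 0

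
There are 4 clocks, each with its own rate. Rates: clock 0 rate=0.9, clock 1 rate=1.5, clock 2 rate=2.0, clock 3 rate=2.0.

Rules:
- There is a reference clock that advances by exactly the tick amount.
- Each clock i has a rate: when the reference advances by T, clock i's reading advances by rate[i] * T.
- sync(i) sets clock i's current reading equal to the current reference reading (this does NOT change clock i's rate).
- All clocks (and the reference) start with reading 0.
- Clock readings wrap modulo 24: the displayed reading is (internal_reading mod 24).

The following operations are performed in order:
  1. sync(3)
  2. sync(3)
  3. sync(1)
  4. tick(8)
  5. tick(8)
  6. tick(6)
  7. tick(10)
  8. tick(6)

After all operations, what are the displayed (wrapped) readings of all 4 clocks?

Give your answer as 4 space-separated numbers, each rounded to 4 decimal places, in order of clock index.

Answer: 10.2000 9.0000 4.0000 4.0000

Derivation:
After op 1 sync(3): ref=0.0000 raw=[0.0000 0.0000 0.0000 0.0000]
After op 2 sync(3): ref=0.0000 raw=[0.0000 0.0000 0.0000 0.0000]
After op 3 sync(1): ref=0.0000 raw=[0.0000 0.0000 0.0000 0.0000]
After op 4 tick(8): ref=8.0000 raw=[7.2000 12.0000 16.0000 16.0000]
After op 5 tick(8): ref=16.0000 raw=[14.4000 24.0000 32.0000 32.0000]
After op 6 tick(6): ref=22.0000 raw=[19.8000 33.0000 44.0000 44.0000]
After op 7 tick(10): ref=32.0000 raw=[28.8000 48.0000 64.0000 64.0000]
After op 8 tick(6): ref=38.0000 raw=[34.2000 57.0000 76.0000 76.0000]
Wrap final raw readings (mod 24): 34.2000 mod 24 = 10.2000; 57.0000 mod 24 = 9.0000; 76.0000 mod 24 = 4.0000; 76.0000 mod 24 = 4.0000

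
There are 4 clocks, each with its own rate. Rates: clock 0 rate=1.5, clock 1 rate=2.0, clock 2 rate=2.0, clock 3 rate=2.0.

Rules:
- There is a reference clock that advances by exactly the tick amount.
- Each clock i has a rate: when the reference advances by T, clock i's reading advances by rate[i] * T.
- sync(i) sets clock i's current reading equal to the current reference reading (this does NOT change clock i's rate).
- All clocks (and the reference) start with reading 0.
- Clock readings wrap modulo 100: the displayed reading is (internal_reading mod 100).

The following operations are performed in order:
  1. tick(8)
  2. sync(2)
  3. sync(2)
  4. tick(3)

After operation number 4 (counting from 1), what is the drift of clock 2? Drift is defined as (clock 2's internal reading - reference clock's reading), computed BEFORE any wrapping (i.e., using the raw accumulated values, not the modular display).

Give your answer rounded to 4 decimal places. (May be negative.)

Answer: 3.0000

Derivation:
After op 1 tick(8): ref=8.0000 raw=[12.0000 16.0000 16.0000 16.0000]
After op 2 sync(2): ref=8.0000 raw=[12.0000 16.0000 8.0000 16.0000]
After op 3 sync(2): ref=8.0000 raw=[12.0000 16.0000 8.0000 16.0000]
After op 4 tick(3): ref=11.0000 raw=[16.5000 22.0000 14.0000 22.0000]
Drift of clock 2 after op 4: 14.0000 - 11.0000 = 3.0000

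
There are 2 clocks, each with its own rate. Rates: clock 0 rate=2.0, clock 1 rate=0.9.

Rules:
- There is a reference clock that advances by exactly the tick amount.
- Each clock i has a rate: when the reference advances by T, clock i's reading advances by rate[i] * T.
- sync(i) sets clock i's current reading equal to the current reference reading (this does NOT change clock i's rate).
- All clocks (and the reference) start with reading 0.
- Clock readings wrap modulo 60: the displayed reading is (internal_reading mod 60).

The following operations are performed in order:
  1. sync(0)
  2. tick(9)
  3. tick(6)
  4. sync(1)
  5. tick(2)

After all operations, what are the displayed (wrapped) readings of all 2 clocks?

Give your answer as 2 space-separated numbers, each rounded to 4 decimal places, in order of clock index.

Answer: 34.0000 16.8000

Derivation:
After op 1 sync(0): ref=0.0000 raw=[0.0000 0.0000]
After op 2 tick(9): ref=9.0000 raw=[18.0000 8.1000]
After op 3 tick(6): ref=15.0000 raw=[30.0000 13.5000]
After op 4 sync(1): ref=15.0000 raw=[30.0000 15.0000]
After op 5 tick(2): ref=17.0000 raw=[34.0000 16.8000]
Wrap final raw readings (mod 60): 34.0000 mod 60 = 34.0000; 16.8000 mod 60 = 16.8000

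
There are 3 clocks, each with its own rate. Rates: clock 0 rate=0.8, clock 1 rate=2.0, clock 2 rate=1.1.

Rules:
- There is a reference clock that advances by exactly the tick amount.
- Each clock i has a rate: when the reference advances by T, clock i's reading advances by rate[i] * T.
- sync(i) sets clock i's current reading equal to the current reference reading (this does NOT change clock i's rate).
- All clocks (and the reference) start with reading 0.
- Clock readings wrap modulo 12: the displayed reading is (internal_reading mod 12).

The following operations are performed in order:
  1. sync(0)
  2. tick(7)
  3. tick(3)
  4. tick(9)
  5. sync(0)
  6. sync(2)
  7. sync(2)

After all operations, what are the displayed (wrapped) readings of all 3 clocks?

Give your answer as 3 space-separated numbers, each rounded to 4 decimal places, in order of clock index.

After op 1 sync(0): ref=0.0000 raw=[0.0000 0.0000 0.0000]
After op 2 tick(7): ref=7.0000 raw=[5.6000 14.0000 7.7000]
After op 3 tick(3): ref=10.0000 raw=[8.0000 20.0000 11.0000]
After op 4 tick(9): ref=19.0000 raw=[15.2000 38.0000 20.9000]
After op 5 sync(0): ref=19.0000 raw=[19.0000 38.0000 20.9000]
After op 6 sync(2): ref=19.0000 raw=[19.0000 38.0000 19.0000]
After op 7 sync(2): ref=19.0000 raw=[19.0000 38.0000 19.0000]
Wrap final raw readings (mod 12): 19.0000 mod 12 = 7.0000; 38.0000 mod 12 = 2.0000; 19.0000 mod 12 = 7.0000

Answer: 7.0000 2.0000 7.0000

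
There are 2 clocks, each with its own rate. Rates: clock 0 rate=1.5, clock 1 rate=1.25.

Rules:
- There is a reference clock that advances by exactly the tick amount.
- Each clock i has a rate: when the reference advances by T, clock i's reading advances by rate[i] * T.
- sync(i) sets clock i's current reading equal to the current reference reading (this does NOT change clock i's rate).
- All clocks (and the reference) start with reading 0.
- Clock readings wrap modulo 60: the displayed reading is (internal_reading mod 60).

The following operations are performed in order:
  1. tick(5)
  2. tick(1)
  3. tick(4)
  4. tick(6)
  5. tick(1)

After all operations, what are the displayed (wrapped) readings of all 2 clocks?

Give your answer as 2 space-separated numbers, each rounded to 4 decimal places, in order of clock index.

After op 1 tick(5): ref=5.0000 raw=[7.5000 6.2500]
After op 2 tick(1): ref=6.0000 raw=[9.0000 7.5000]
After op 3 tick(4): ref=10.0000 raw=[15.0000 12.5000]
After op 4 tick(6): ref=16.0000 raw=[24.0000 20.0000]
After op 5 tick(1): ref=17.0000 raw=[25.5000 21.2500]
Wrap final raw readings (mod 60): 25.5000 mod 60 = 25.5000; 21.2500 mod 60 = 21.2500

Answer: 25.5000 21.2500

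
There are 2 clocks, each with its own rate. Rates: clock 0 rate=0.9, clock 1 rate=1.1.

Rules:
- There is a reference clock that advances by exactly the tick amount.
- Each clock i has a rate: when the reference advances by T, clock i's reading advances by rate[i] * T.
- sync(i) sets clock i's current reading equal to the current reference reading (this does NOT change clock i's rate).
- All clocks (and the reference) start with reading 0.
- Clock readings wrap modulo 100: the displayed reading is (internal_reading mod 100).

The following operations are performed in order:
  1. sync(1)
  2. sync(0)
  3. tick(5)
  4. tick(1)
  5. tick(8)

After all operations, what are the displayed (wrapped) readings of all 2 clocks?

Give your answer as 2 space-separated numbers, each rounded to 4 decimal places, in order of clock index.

Answer: 12.6000 15.4000

Derivation:
After op 1 sync(1): ref=0.0000 raw=[0.0000 0.0000]
After op 2 sync(0): ref=0.0000 raw=[0.0000 0.0000]
After op 3 tick(5): ref=5.0000 raw=[4.5000 5.5000]
After op 4 tick(1): ref=6.0000 raw=[5.4000 6.6000]
After op 5 tick(8): ref=14.0000 raw=[12.6000 15.4000]
Wrap final raw readings (mod 100): 12.6000 mod 100 = 12.6000; 15.4000 mod 100 = 15.4000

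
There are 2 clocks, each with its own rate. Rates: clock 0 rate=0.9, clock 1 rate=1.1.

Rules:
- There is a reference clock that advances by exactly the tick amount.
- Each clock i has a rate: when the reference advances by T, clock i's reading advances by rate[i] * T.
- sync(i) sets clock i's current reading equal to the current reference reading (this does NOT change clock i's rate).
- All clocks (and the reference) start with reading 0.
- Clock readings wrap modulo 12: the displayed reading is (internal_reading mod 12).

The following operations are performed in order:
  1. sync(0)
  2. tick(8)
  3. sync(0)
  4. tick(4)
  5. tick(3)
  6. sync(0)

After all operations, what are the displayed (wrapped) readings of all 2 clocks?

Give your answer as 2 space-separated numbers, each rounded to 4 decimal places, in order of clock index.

After op 1 sync(0): ref=0.0000 raw=[0.0000 0.0000]
After op 2 tick(8): ref=8.0000 raw=[7.2000 8.8000]
After op 3 sync(0): ref=8.0000 raw=[8.0000 8.8000]
After op 4 tick(4): ref=12.0000 raw=[11.6000 13.2000]
After op 5 tick(3): ref=15.0000 raw=[14.3000 16.5000]
After op 6 sync(0): ref=15.0000 raw=[15.0000 16.5000]
Wrap final raw readings (mod 12): 15.0000 mod 12 = 3.0000; 16.5000 mod 12 = 4.5000

Answer: 3.0000 4.5000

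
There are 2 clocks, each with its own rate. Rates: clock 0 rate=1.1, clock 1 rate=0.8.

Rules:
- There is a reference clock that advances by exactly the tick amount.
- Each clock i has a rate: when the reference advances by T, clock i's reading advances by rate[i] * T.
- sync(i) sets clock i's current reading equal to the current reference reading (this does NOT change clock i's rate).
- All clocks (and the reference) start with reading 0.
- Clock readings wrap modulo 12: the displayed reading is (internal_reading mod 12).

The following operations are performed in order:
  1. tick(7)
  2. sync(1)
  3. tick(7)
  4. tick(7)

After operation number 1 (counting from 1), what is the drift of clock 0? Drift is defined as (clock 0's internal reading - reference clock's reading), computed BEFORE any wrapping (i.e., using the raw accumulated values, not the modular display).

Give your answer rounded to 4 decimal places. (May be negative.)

After op 1 tick(7): ref=7.0000 raw=[7.7000 5.6000]
Drift of clock 0 after op 1: 7.7000 - 7.0000 = 0.7000

Answer: 0.7000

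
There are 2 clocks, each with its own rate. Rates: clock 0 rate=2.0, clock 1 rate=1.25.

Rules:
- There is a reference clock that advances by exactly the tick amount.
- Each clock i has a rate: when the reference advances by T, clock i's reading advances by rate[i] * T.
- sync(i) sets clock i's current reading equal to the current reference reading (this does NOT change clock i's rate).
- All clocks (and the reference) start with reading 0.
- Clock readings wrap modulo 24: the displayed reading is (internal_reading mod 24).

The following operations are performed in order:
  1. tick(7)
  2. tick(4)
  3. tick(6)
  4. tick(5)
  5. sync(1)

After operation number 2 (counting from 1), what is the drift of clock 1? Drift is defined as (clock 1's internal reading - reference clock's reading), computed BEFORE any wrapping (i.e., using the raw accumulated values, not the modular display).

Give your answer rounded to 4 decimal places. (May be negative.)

After op 1 tick(7): ref=7.0000 raw=[14.0000 8.7500]
After op 2 tick(4): ref=11.0000 raw=[22.0000 13.7500]
Drift of clock 1 after op 2: 13.7500 - 11.0000 = 2.7500

Answer: 2.7500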